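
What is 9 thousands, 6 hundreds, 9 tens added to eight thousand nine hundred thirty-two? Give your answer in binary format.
Convert 9 thousands, 6 hundreds, 9 tens (place-value notation) → 9×1000 + 6×100 + 9×10 = 9690 (decimal)
Convert eight thousand nine hundred thirty-two (English words) → 8×1000 + 9×100 + 32 = 8932 (decimal)
Compute 9690 + 8932 = 18622
Convert 18622 (decimal) → 18622 = 16384 + 2048 + 128 + 32 + 16 + 8 + 4 + 2 → 0b100100010111110 (binary)
0b100100010111110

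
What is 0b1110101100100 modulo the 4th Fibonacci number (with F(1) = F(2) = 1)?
Convert 0b1110101100100 (binary) → 4096 + 2048 + 1024 + 256 + 64 + 32 + 4 = 7524 (decimal)
Convert the 4th Fibonacci number (with F(1) = F(2) = 1) (Fibonacci index) → 1, 1, 2, 3 → 3 (decimal)
Compute 7524 mod 3 = 0
0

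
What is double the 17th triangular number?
The 17th triangular number = 17×18/2 = 153
Compute 153 × 2 = 306
306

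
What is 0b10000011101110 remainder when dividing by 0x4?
Convert 0b10000011101110 (binary) → 8192 + 128 + 64 + 32 + 8 + 4 + 2 = 8430 (decimal)
Convert 0x4 (hexadecimal) → 4 (decimal)
Compute 8430 mod 4 = 2
2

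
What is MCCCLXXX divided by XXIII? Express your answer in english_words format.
Convert MCCCLXXX (Roman numeral) → 1000 + 100 + 100 + 100 + 50 + 10 + 10 + 10 = 1380 (decimal)
Convert XXIII (Roman numeral) → 10 + 10 + 1 + 1 + 1 = 23 (decimal)
Compute 1380 ÷ 23 = 60
Convert 60 (decimal) → sixty (English words)
sixty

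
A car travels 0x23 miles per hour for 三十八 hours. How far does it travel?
Convert 0x23 (hexadecimal) → 2×16 + 3 = 35 (decimal)
Convert 三十八 (Chinese numeral) → 3×10 + 8 = 38 (decimal)
Compute 35 × 38 = 1330
1330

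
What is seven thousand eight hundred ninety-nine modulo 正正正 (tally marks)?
Convert seven thousand eight hundred ninety-nine (English words) → 7×1000 + 8×100 + 99 = 7899 (decimal)
Convert 正正正 (tally marks) → 5 + 5 + 5 = 15 (decimal)
Compute 7899 mod 15 = 9
9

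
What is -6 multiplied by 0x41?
Convert 0x41 (hexadecimal) → 4×16 + 1 = 65 (decimal)
Compute -6 × 65 = -390
-390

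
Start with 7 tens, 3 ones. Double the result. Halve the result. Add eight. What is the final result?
Convert 7 tens, 3 ones (place-value notation) → 7×10 + 3 = 73 (decimal)
Start: 73
73 × 2 = 146
146 ÷ 2 = 73
Convert eight (English words) → 8 (decimal)
73 + 8 = 81
81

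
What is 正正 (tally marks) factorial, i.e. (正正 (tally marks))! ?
Convert 正正 (tally marks) → 5 + 5 = 10 (decimal)
Compute 10! = 3628800
3628800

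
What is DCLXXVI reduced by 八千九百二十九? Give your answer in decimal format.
Convert DCLXXVI (Roman numeral) → 500 + 100 + 50 + 10 + 10 + 5 + 1 = 676 (decimal)
Convert 八千九百二十九 (Chinese numeral) → 8×1000 + 9×100 + 2×10 + 9 = 8929 (decimal)
Compute 676 - 8929 = -8253
-8253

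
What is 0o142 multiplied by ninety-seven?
Convert 0o142 (octal) → 1×64 + 4×8 + 2 = 98 (decimal)
Convert ninety-seven (English words) → 97 (decimal)
Compute 98 × 97 = 9506
9506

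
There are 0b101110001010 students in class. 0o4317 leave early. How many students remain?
Convert 0b101110001010 (binary) → 2048 + 512 + 256 + 128 + 8 + 2 = 2954 (decimal)
Convert 0o4317 (octal) → 4×512 + 3×64 + 1×8 + 7 = 2255 (decimal)
Compute 2954 - 2255 = 699
699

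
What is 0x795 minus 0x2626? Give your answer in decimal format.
Convert 0x795 (hexadecimal) → 7×256 + 9×16 + 5 = 1941 (decimal)
Convert 0x2626 (hexadecimal) → 2×4096 + 6×256 + 2×16 + 6 = 9766 (decimal)
Compute 1941 - 9766 = -7825
-7825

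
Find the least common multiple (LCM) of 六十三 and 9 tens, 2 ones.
Convert 六十三 (Chinese numeral) → 6×10 + 3 = 63 (decimal)
Convert 9 tens, 2 ones (place-value notation) → 9×10 + 2 = 92 (decimal)
Compute lcm(63, 92) = 5796
5796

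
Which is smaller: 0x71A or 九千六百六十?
Convert 0x71A (hexadecimal) → 7×256 + 1×16 + 10 = 1818 (decimal)
Convert 九千六百六十 (Chinese numeral) → 9×1000 + 6×100 + 6×10 = 9660 (decimal)
Compare 1818 vs 9660: smaller = 1818
1818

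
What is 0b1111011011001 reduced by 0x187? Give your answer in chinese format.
Convert 0b1111011011001 (binary) → 4096 + 2048 + 1024 + 512 + 128 + 64 + 16 + 8 + 1 = 7897 (decimal)
Convert 0x187 (hexadecimal) → 1×256 + 8×16 + 7 = 391 (decimal)
Compute 7897 - 391 = 7506
Convert 7506 (decimal) → 7506 = 7×1000 + 5×100 + 6 → 七千五百零六 (Chinese numeral)
七千五百零六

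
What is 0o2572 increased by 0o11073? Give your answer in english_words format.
Convert 0o2572 (octal) → 2×512 + 5×64 + 7×8 + 2 = 1402 (decimal)
Convert 0o11073 (octal) → 1×4096 + 1×512 + 7×8 + 3 = 4667 (decimal)
Compute 1402 + 4667 = 6069
Convert 6069 (decimal) → 6069 = 6×1000 + 69 → six thousand sixty-nine (English words)
six thousand sixty-nine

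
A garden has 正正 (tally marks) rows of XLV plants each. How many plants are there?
Convert XLV (Roman numeral) → 40 + 5 = 45 (decimal)
Convert 正正 (tally marks) → 5 + 5 = 10 (decimal)
Compute 45 × 10 = 450
450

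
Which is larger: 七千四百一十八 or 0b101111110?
Convert 七千四百一十八 (Chinese numeral) → 7×1000 + 4×100 + 1×10 + 8 = 7418 (decimal)
Convert 0b101111110 (binary) → 256 + 64 + 32 + 16 + 8 + 4 + 2 = 382 (decimal)
Compare 7418 vs 382: larger = 7418
7418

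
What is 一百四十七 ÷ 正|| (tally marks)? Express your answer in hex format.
Convert 一百四十七 (Chinese numeral) → 1×100 + 4×10 + 7 = 147 (decimal)
Convert 正|| (tally marks) → 5 + 2 = 7 (decimal)
Compute 147 ÷ 7 = 21
Convert 21 (decimal) → 21 = 1×16 + 5 → 0x15 (hexadecimal)
0x15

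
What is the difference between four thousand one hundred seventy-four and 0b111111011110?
Convert four thousand one hundred seventy-four (English words) → 4×1000 + 1×100 + 74 = 4174 (decimal)
Convert 0b111111011110 (binary) → 2048 + 1024 + 512 + 256 + 128 + 64 + 16 + 8 + 4 + 2 = 4062 (decimal)
Difference: |4174 - 4062| = 112
112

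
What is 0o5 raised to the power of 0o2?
Convert 0o5 (octal) → 5 (decimal)
Convert 0o2 (octal) → 2 (decimal)
Compute 5 ^ 2 = 25
25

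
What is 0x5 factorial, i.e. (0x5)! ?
Convert 0x5 (hexadecimal) → 5 (decimal)
Compute 5! = 120
120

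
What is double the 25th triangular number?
The 25th triangular number = 25×26/2 = 325
Compute 325 × 2 = 650
650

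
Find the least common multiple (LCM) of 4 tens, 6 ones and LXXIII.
Convert 4 tens, 6 ones (place-value notation) → 4×10 + 6 = 46 (decimal)
Convert LXXIII (Roman numeral) → 50 + 10 + 10 + 1 + 1 + 1 = 73 (decimal)
Compute lcm(46, 73) = 3358
3358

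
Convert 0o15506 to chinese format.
Convert 0o15506 (octal) → 1×4096 + 5×512 + 5×64 + 6 = 6982 (decimal)
Convert 6982 (decimal) → 6982 = 6×1000 + 9×100 + 8×10 + 2 → 六千九百八十二 (Chinese numeral)
六千九百八十二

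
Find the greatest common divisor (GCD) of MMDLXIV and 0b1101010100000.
Convert MMDLXIV (Roman numeral) → 1000 + 1000 + 500 + 50 + 10 + 4 = 2564 (decimal)
Convert 0b1101010100000 (binary) → 4096 + 2048 + 512 + 128 + 32 = 6816 (decimal)
Compute gcd(2564, 6816) = 4
4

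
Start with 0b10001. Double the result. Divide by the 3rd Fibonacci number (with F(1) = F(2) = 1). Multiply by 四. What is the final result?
Convert 0b10001 (binary) → 16 + 1 = 17 (decimal)
Start: 17
17 × 2 = 34
Convert the 3rd Fibonacci number (with F(1) = F(2) = 1) (Fibonacci index) → 1, 1, 2 → 2 (decimal)
34 ÷ 2 = 17
Convert 四 (Chinese numeral) → 4 (decimal)
17 × 4 = 68
68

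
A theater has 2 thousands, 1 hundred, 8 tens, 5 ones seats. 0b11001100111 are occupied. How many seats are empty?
Convert 2 thousands, 1 hundred, 8 tens, 5 ones (place-value notation) → 2×1000 + 1×100 + 8×10 + 5 = 2185 (decimal)
Convert 0b11001100111 (binary) → 1024 + 512 + 64 + 32 + 4 + 2 + 1 = 1639 (decimal)
Compute 2185 - 1639 = 546
546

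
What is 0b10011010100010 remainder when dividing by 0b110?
Convert 0b10011010100010 (binary) → 8192 + 1024 + 512 + 128 + 32 + 2 = 9890 (decimal)
Convert 0b110 (binary) → 4 + 2 = 6 (decimal)
Compute 9890 mod 6 = 2
2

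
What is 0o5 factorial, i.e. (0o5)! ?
Convert 0o5 (octal) → 5 (decimal)
Compute 5! = 120
120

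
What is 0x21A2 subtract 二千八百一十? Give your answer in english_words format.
Convert 0x21A2 (hexadecimal) → 2×4096 + 1×256 + 10×16 + 2 = 8610 (decimal)
Convert 二千八百一十 (Chinese numeral) → 2×1000 + 8×100 + 1×10 = 2810 (decimal)
Compute 8610 - 2810 = 5800
Convert 5800 (decimal) → 5800 = 5×1000 + 8×100 → five thousand eight hundred (English words)
five thousand eight hundred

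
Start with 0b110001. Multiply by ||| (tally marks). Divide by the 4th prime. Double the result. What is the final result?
Convert 0b110001 (binary) → 32 + 16 + 1 = 49 (decimal)
Start: 49
Convert ||| (tally marks) → 3 (decimal)
49 × 3 = 147
Convert the 4th prime (prime index) → 7 (decimal)
147 ÷ 7 = 21
21 × 2 = 42
42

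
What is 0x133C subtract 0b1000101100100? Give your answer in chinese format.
Convert 0x133C (hexadecimal) → 1×4096 + 3×256 + 3×16 + 12 = 4924 (decimal)
Convert 0b1000101100100 (binary) → 4096 + 256 + 64 + 32 + 4 = 4452 (decimal)
Compute 4924 - 4452 = 472
Convert 472 (decimal) → 472 = 4×100 + 7×10 + 2 → 四百七十二 (Chinese numeral)
四百七十二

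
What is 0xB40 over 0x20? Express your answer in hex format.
Convert 0xB40 (hexadecimal) → 11×256 + 4×16 = 2880 (decimal)
Convert 0x20 (hexadecimal) → 2×16 = 32 (decimal)
Compute 2880 ÷ 32 = 90
Convert 90 (decimal) → 90 = 5×16 + 10 → 0x5A (hexadecimal)
0x5A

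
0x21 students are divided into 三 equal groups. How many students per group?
Convert 0x21 (hexadecimal) → 2×16 + 1 = 33 (decimal)
Convert 三 (Chinese numeral) → 3 (decimal)
Compute 33 ÷ 3 = 11
11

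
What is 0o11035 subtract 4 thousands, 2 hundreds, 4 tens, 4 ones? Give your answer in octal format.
Convert 0o11035 (octal) → 1×4096 + 1×512 + 3×8 + 5 = 4637 (decimal)
Convert 4 thousands, 2 hundreds, 4 tens, 4 ones (place-value notation) → 4×1000 + 2×100 + 4×10 + 4 = 4244 (decimal)
Compute 4637 - 4244 = 393
Convert 393 (decimal) → 393 = 6×64 + 1×8 + 1 → 0o611 (octal)
0o611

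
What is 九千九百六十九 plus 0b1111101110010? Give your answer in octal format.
Convert 九千九百六十九 (Chinese numeral) → 9×1000 + 9×100 + 6×10 + 9 = 9969 (decimal)
Convert 0b1111101110010 (binary) → 4096 + 2048 + 1024 + 512 + 256 + 64 + 32 + 16 + 2 = 8050 (decimal)
Compute 9969 + 8050 = 18019
Convert 18019 (decimal) → 18019 = 4×4096 + 3×512 + 1×64 + 4×8 + 3 → 0o43143 (octal)
0o43143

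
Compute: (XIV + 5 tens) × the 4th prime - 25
Convert XIV (Roman numeral) → 10 + 4 = 14 (decimal)
Convert 5 tens (place-value notation) → 5×10 = 50 (decimal)
Convert the 4th prime (prime index) → 7 (decimal)
Expression in decimal: (14 + 50) × 7 - 25
Parentheses first: 14 + 50 = 64
Multiply: 64 × 7 = 448
Subtract: 448 - 25 = 423
423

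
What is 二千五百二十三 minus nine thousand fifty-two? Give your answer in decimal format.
Convert 二千五百二十三 (Chinese numeral) → 2×1000 + 5×100 + 2×10 + 3 = 2523 (decimal)
Convert nine thousand fifty-two (English words) → 9×1000 + 52 = 9052 (decimal)
Compute 2523 - 9052 = -6529
-6529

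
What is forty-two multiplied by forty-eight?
Convert forty-two (English words) → 42 (decimal)
Convert forty-eight (English words) → 48 (decimal)
Compute 42 × 48 = 2016
2016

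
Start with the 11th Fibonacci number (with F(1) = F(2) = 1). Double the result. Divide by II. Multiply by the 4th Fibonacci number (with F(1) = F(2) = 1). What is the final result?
Convert the 11th Fibonacci number (with F(1) = F(2) = 1) (Fibonacci index) → 1, 1, 2, 3, 5, 8, 13, 21, 34, 55, 89 → 89 (decimal)
Start: 89
89 × 2 = 178
Convert II (Roman numeral) → 1 + 1 = 2 (decimal)
178 ÷ 2 = 89
Convert the 4th Fibonacci number (with F(1) = F(2) = 1) (Fibonacci index) → 1, 1, 2, 3 → 3 (decimal)
89 × 3 = 267
267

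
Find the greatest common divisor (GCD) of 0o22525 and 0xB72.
Convert 0o22525 (octal) → 2×4096 + 2×512 + 5×64 + 2×8 + 5 = 9557 (decimal)
Convert 0xB72 (hexadecimal) → 11×256 + 7×16 + 2 = 2930 (decimal)
Compute gcd(9557, 2930) = 1
1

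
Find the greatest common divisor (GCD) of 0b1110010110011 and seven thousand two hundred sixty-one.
Convert 0b1110010110011 (binary) → 4096 + 2048 + 1024 + 128 + 32 + 16 + 2 + 1 = 7347 (decimal)
Convert seven thousand two hundred sixty-one (English words) → 7×1000 + 2×100 + 61 = 7261 (decimal)
Compute gcd(7347, 7261) = 1
1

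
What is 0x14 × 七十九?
Convert 0x14 (hexadecimal) → 1×16 + 4 = 20 (decimal)
Convert 七十九 (Chinese numeral) → 7×10 + 9 = 79 (decimal)
Compute 20 × 79 = 1580
1580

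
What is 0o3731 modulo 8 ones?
Convert 0o3731 (octal) → 3×512 + 7×64 + 3×8 + 1 = 2009 (decimal)
Convert 8 ones (place-value notation) → 8 (decimal)
Compute 2009 mod 8 = 1
1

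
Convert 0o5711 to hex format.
Convert 0o5711 (octal) → 5×512 + 7×64 + 1×8 + 1 = 3017 (decimal)
Convert 3017 (decimal) → 3017 = 11×256 + 12×16 + 9 → 0xBC9 (hexadecimal)
0xBC9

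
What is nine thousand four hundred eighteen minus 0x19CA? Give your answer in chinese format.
Convert nine thousand four hundred eighteen (English words) → 9×1000 + 4×100 + 18 = 9418 (decimal)
Convert 0x19CA (hexadecimal) → 1×4096 + 9×256 + 12×16 + 10 = 6602 (decimal)
Compute 9418 - 6602 = 2816
Convert 2816 (decimal) → 2816 = 2×1000 + 8×100 + 1×10 + 6 → 二千八百一十六 (Chinese numeral)
二千八百一十六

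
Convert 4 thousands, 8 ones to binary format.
Convert 4 thousands, 8 ones (place-value notation) → 4×1000 + 8 = 4008 (decimal)
Convert 4008 (decimal) → 4008 = 2048 + 1024 + 512 + 256 + 128 + 32 + 8 → 0b111110101000 (binary)
0b111110101000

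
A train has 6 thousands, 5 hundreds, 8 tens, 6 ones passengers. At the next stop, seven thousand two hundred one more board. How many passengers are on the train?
Convert 6 thousands, 5 hundreds, 8 tens, 6 ones (place-value notation) → 6×1000 + 5×100 + 8×10 + 6 = 6586 (decimal)
Convert seven thousand two hundred one (English words) → 7×1000 + 2×100 + 1 = 7201 (decimal)
Compute 6586 + 7201 = 13787
13787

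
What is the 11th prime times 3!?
Convert the 11th prime (prime index) → 31 (decimal)
Convert 3! (factorial) → 6 (decimal)
Compute 31 × 6 = 186
186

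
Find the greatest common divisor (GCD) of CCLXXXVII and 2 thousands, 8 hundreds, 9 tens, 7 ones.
Convert CCLXXXVII (Roman numeral) → 100 + 100 + 50 + 10 + 10 + 10 + 5 + 1 + 1 = 287 (decimal)
Convert 2 thousands, 8 hundreds, 9 tens, 7 ones (place-value notation) → 2×1000 + 8×100 + 9×10 + 7 = 2897 (decimal)
Compute gcd(287, 2897) = 1
1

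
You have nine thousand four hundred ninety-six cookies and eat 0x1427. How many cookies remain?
Convert nine thousand four hundred ninety-six (English words) → 9×1000 + 4×100 + 96 = 9496 (decimal)
Convert 0x1427 (hexadecimal) → 1×4096 + 4×256 + 2×16 + 7 = 5159 (decimal)
Compute 9496 - 5159 = 4337
4337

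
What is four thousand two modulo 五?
Convert four thousand two (English words) → 4×1000 + 2 = 4002 (decimal)
Convert 五 (Chinese numeral) → 5 (decimal)
Compute 4002 mod 5 = 2
2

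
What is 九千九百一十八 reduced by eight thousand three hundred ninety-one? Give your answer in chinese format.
Convert 九千九百一十八 (Chinese numeral) → 9×1000 + 9×100 + 1×10 + 8 = 9918 (decimal)
Convert eight thousand three hundred ninety-one (English words) → 8×1000 + 3×100 + 91 = 8391 (decimal)
Compute 9918 - 8391 = 1527
Convert 1527 (decimal) → 1527 = 1×1000 + 5×100 + 2×10 + 7 → 一千五百二十七 (Chinese numeral)
一千五百二十七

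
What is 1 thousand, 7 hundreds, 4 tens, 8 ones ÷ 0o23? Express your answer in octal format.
Convert 1 thousand, 7 hundreds, 4 tens, 8 ones (place-value notation) → 1×1000 + 7×100 + 4×10 + 8 = 1748 (decimal)
Convert 0o23 (octal) → 2×8 + 3 = 19 (decimal)
Compute 1748 ÷ 19 = 92
Convert 92 (decimal) → 92 = 1×64 + 3×8 + 4 → 0o134 (octal)
0o134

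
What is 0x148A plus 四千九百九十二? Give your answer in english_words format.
Convert 0x148A (hexadecimal) → 1×4096 + 4×256 + 8×16 + 10 = 5258 (decimal)
Convert 四千九百九十二 (Chinese numeral) → 4×1000 + 9×100 + 9×10 + 2 = 4992 (decimal)
Compute 5258 + 4992 = 10250
Convert 10250 (decimal) → 10250 = 10×1000 + 2×100 + 50 → ten thousand two hundred fifty (English words)
ten thousand two hundred fifty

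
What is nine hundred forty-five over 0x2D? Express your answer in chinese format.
Convert nine hundred forty-five (English words) → 9×100 + 45 = 945 (decimal)
Convert 0x2D (hexadecimal) → 2×16 + 13 = 45 (decimal)
Compute 945 ÷ 45 = 21
Convert 21 (decimal) → 21 = 2×10 + 1 → 二十一 (Chinese numeral)
二十一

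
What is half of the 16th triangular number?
The 16th triangular number = 16×17/2 = 136
Compute 136 ÷ 2 = 68
68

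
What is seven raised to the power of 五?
Convert seven (English words) → 7 (decimal)
Convert 五 (Chinese numeral) → 5 (decimal)
Compute 7 ^ 5 = 16807
16807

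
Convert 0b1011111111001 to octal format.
Convert 0b1011111111001 (binary) → 4096 + 1024 + 512 + 256 + 128 + 64 + 32 + 16 + 8 + 1 = 6137 (decimal)
Convert 6137 (decimal) → 6137 = 1×4096 + 3×512 + 7×64 + 7×8 + 1 → 0o13771 (octal)
0o13771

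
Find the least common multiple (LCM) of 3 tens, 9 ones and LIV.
Convert 3 tens, 9 ones (place-value notation) → 3×10 + 9 = 39 (decimal)
Convert LIV (Roman numeral) → 50 + 4 = 54 (decimal)
Compute lcm(39, 54) = 702
702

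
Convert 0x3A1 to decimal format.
Convert 0x3A1 (hexadecimal) → 3×256 + 10×16 + 1 = 929 (decimal)
929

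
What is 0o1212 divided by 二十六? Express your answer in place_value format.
Convert 0o1212 (octal) → 1×512 + 2×64 + 1×8 + 2 = 650 (decimal)
Convert 二十六 (Chinese numeral) → 2×10 + 6 = 26 (decimal)
Compute 650 ÷ 26 = 25
Convert 25 (decimal) → 25 = 2×10 + 5 → 2 tens, 5 ones (place-value notation)
2 tens, 5 ones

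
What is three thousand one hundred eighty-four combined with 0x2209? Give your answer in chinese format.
Convert three thousand one hundred eighty-four (English words) → 3×1000 + 1×100 + 84 = 3184 (decimal)
Convert 0x2209 (hexadecimal) → 2×4096 + 2×256 + 9 = 8713 (decimal)
Compute 3184 + 8713 = 11897
Convert 11897 (decimal) → 11897 = 1×10000 + 1×1000 + 8×100 + 9×10 + 7 → 一万一千八百九十七 (Chinese numeral)
一万一千八百九十七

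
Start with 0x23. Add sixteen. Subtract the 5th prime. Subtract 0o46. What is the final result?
Convert 0x23 (hexadecimal) → 2×16 + 3 = 35 (decimal)
Start: 35
Convert sixteen (English words) → 16 (decimal)
35 + 16 = 51
Convert the 5th prime (prime index) → 11 (decimal)
51 - 11 = 40
Convert 0o46 (octal) → 4×8 + 6 = 38 (decimal)
40 - 38 = 2
2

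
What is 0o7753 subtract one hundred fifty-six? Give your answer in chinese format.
Convert 0o7753 (octal) → 7×512 + 7×64 + 5×8 + 3 = 4075 (decimal)
Convert one hundred fifty-six (English words) → 1×100 + 56 = 156 (decimal)
Compute 4075 - 156 = 3919
Convert 3919 (decimal) → 3919 = 3×1000 + 9×100 + 1×10 + 9 → 三千九百一十九 (Chinese numeral)
三千九百一十九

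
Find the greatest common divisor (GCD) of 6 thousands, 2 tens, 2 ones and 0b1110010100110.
Convert 6 thousands, 2 tens, 2 ones (place-value notation) → 6×1000 + 2×10 + 2 = 6022 (decimal)
Convert 0b1110010100110 (binary) → 4096 + 2048 + 1024 + 128 + 32 + 4 + 2 = 7334 (decimal)
Compute gcd(6022, 7334) = 2
2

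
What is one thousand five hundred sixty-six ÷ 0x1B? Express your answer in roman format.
Convert one thousand five hundred sixty-six (English words) → 1×1000 + 5×100 + 66 = 1566 (decimal)
Convert 0x1B (hexadecimal) → 1×16 + 11 = 27 (decimal)
Compute 1566 ÷ 27 = 58
Convert 58 (decimal) → 58 = 50 + 5 + 1 + 1 + 1 → LVIII (Roman numeral)
LVIII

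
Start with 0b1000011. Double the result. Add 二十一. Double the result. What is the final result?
Convert 0b1000011 (binary) → 64 + 2 + 1 = 67 (decimal)
Start: 67
67 × 2 = 134
Convert 二十一 (Chinese numeral) → 2×10 + 1 = 21 (decimal)
134 + 21 = 155
155 × 2 = 310
310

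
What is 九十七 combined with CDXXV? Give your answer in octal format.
Convert 九十七 (Chinese numeral) → 9×10 + 7 = 97 (decimal)
Convert CDXXV (Roman numeral) → 400 + 10 + 10 + 5 = 425 (decimal)
Compute 97 + 425 = 522
Convert 522 (decimal) → 522 = 1×512 + 1×8 + 2 → 0o1012 (octal)
0o1012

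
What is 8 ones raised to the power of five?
Convert 8 ones (place-value notation) → 8 (decimal)
Convert five (English words) → 5 (decimal)
Compute 8 ^ 5 = 32768
32768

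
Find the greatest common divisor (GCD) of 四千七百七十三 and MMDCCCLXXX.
Convert 四千七百七十三 (Chinese numeral) → 4×1000 + 7×100 + 7×10 + 3 = 4773 (decimal)
Convert MMDCCCLXXX (Roman numeral) → 1000 + 1000 + 500 + 100 + 100 + 100 + 50 + 10 + 10 + 10 = 2880 (decimal)
Compute gcd(4773, 2880) = 3
3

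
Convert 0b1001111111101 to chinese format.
Convert 0b1001111111101 (binary) → 4096 + 512 + 256 + 128 + 64 + 32 + 16 + 8 + 4 + 1 = 5117 (decimal)
Convert 5117 (decimal) → 5117 = 5×1000 + 1×100 + 1×10 + 7 → 五千一百一十七 (Chinese numeral)
五千一百一十七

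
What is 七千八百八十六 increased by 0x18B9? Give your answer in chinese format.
Convert 七千八百八十六 (Chinese numeral) → 7×1000 + 8×100 + 8×10 + 6 = 7886 (decimal)
Convert 0x18B9 (hexadecimal) → 1×4096 + 8×256 + 11×16 + 9 = 6329 (decimal)
Compute 7886 + 6329 = 14215
Convert 14215 (decimal) → 14215 = 1×10000 + 4×1000 + 2×100 + 1×10 + 5 → 一万四千二百一十五 (Chinese numeral)
一万四千二百一十五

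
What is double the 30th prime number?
The 30th prime number = 113
Compute 113 × 2 = 226
226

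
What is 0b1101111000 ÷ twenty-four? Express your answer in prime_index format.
Convert 0b1101111000 (binary) → 512 + 256 + 64 + 32 + 16 + 8 = 888 (decimal)
Convert twenty-four (English words) → 24 (decimal)
Compute 888 ÷ 24 = 37
Convert 37 (decimal) → the 12th prime (prime index)
the 12th prime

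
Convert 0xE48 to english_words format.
Convert 0xE48 (hexadecimal) → 14×256 + 4×16 + 8 = 3656 (decimal)
Convert 3656 (decimal) → 3656 = 3×1000 + 6×100 + 56 → three thousand six hundred fifty-six (English words)
three thousand six hundred fifty-six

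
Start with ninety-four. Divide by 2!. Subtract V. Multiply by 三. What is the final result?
Convert ninety-four (English words) → 94 (decimal)
Start: 94
Convert 2! (factorial) → 2 (decimal)
94 ÷ 2 = 47
Convert V (Roman numeral) → 5 (decimal)
47 - 5 = 42
Convert 三 (Chinese numeral) → 3 (decimal)
42 × 3 = 126
126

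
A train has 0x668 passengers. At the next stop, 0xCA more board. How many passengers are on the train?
Convert 0x668 (hexadecimal) → 6×256 + 6×16 + 8 = 1640 (decimal)
Convert 0xCA (hexadecimal) → 12×16 + 10 = 202 (decimal)
Compute 1640 + 202 = 1842
1842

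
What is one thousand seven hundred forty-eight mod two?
Convert one thousand seven hundred forty-eight (English words) → 1×1000 + 7×100 + 48 = 1748 (decimal)
Convert two (English words) → 2 (decimal)
Compute 1748 mod 2 = 0
0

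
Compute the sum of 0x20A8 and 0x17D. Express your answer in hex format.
Convert 0x20A8 (hexadecimal) → 2×4096 + 10×16 + 8 = 8360 (decimal)
Convert 0x17D (hexadecimal) → 1×256 + 7×16 + 13 = 381 (decimal)
Compute 8360 + 381 = 8741
Convert 8741 (decimal) → 8741 = 2×4096 + 2×256 + 2×16 + 5 → 0x2225 (hexadecimal)
0x2225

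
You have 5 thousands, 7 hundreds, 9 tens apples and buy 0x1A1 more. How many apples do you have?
Convert 5 thousands, 7 hundreds, 9 tens (place-value notation) → 5×1000 + 7×100 + 9×10 = 5790 (decimal)
Convert 0x1A1 (hexadecimal) → 1×256 + 10×16 + 1 = 417 (decimal)
Compute 5790 + 417 = 6207
6207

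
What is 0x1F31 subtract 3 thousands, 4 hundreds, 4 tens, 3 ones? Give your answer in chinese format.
Convert 0x1F31 (hexadecimal) → 1×4096 + 15×256 + 3×16 + 1 = 7985 (decimal)
Convert 3 thousands, 4 hundreds, 4 tens, 3 ones (place-value notation) → 3×1000 + 4×100 + 4×10 + 3 = 3443 (decimal)
Compute 7985 - 3443 = 4542
Convert 4542 (decimal) → 4542 = 4×1000 + 5×100 + 4×10 + 2 → 四千五百四十二 (Chinese numeral)
四千五百四十二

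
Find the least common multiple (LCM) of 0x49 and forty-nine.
Convert 0x49 (hexadecimal) → 4×16 + 9 = 73 (decimal)
Convert forty-nine (English words) → 49 (decimal)
Compute lcm(73, 49) = 3577
3577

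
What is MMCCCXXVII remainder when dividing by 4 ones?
Convert MMCCCXXVII (Roman numeral) → 1000 + 1000 + 100 + 100 + 100 + 10 + 10 + 5 + 1 + 1 = 2327 (decimal)
Convert 4 ones (place-value notation) → 4 (decimal)
Compute 2327 mod 4 = 3
3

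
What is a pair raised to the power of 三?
Convert a pair (colloquial) → 2 (decimal)
Convert 三 (Chinese numeral) → 3 (decimal)
Compute 2 ^ 3 = 8
8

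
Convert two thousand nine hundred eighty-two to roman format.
Convert two thousand nine hundred eighty-two (English words) → 2×1000 + 9×100 + 82 = 2982 (decimal)
Convert 2982 (decimal) → 2982 = 1000 + 1000 + 900 + 50 + 10 + 10 + 10 + 1 + 1 → MMCMLXXXII (Roman numeral)
MMCMLXXXII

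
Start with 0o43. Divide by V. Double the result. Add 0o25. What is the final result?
Convert 0o43 (octal) → 4×8 + 3 = 35 (decimal)
Start: 35
Convert V (Roman numeral) → 5 (decimal)
35 ÷ 5 = 7
7 × 2 = 14
Convert 0o25 (octal) → 2×8 + 5 = 21 (decimal)
14 + 21 = 35
35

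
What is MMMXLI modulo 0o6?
Convert MMMXLI (Roman numeral) → 1000 + 1000 + 1000 + 40 + 1 = 3041 (decimal)
Convert 0o6 (octal) → 6 (decimal)
Compute 3041 mod 6 = 5
5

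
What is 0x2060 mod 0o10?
Convert 0x2060 (hexadecimal) → 2×4096 + 6×16 = 8288 (decimal)
Convert 0o10 (octal) → 1×8 = 8 (decimal)
Compute 8288 mod 8 = 0
0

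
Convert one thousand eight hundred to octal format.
Convert one thousand eight hundred (English words) → 1×1000 + 8×100 = 1800 (decimal)
Convert 1800 (decimal) → 1800 = 3×512 + 4×64 + 1×8 → 0o3410 (octal)
0o3410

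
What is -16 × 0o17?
Convert 0o17 (octal) → 1×8 + 7 = 15 (decimal)
Compute -16 × 15 = -240
-240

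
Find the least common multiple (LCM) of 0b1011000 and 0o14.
Convert 0b1011000 (binary) → 64 + 16 + 8 = 88 (decimal)
Convert 0o14 (octal) → 1×8 + 4 = 12 (decimal)
Compute lcm(88, 12) = 264
264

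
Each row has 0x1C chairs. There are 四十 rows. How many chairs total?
Convert 0x1C (hexadecimal) → 1×16 + 12 = 28 (decimal)
Convert 四十 (Chinese numeral) → 4×10 = 40 (decimal)
Compute 28 × 40 = 1120
1120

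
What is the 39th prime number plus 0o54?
The 39th prime number = 167
Convert 0o54 (octal) → 5×8 + 4 = 44 (decimal)
Compute 167 + 44 = 211
211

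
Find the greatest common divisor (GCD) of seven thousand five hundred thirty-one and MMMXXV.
Convert seven thousand five hundred thirty-one (English words) → 7×1000 + 5×100 + 31 = 7531 (decimal)
Convert MMMXXV (Roman numeral) → 1000 + 1000 + 1000 + 10 + 10 + 5 = 3025 (decimal)
Compute gcd(7531, 3025) = 1
1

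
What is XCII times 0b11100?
Convert XCII (Roman numeral) → 90 + 1 + 1 = 92 (decimal)
Convert 0b11100 (binary) → 16 + 8 + 4 = 28 (decimal)
Compute 92 × 28 = 2576
2576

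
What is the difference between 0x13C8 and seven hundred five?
Convert 0x13C8 (hexadecimal) → 1×4096 + 3×256 + 12×16 + 8 = 5064 (decimal)
Convert seven hundred five (English words) → 7×100 + 5 = 705 (decimal)
Difference: |5064 - 705| = 4359
4359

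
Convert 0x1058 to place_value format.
Convert 0x1058 (hexadecimal) → 1×4096 + 5×16 + 8 = 4184 (decimal)
Convert 4184 (decimal) → 4184 = 4×1000 + 1×100 + 8×10 + 4 → 4 thousands, 1 hundred, 8 tens, 4 ones (place-value notation)
4 thousands, 1 hundred, 8 tens, 4 ones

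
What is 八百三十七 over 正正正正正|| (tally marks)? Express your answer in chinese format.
Convert 八百三十七 (Chinese numeral) → 8×100 + 3×10 + 7 = 837 (decimal)
Convert 正正正正正|| (tally marks) → 5 + 5 + 5 + 5 + 5 + 2 = 27 (decimal)
Compute 837 ÷ 27 = 31
Convert 31 (decimal) → 31 = 3×10 + 1 → 三十一 (Chinese numeral)
三十一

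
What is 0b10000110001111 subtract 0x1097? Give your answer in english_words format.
Convert 0b10000110001111 (binary) → 8192 + 256 + 128 + 8 + 4 + 2 + 1 = 8591 (decimal)
Convert 0x1097 (hexadecimal) → 1×4096 + 9×16 + 7 = 4247 (decimal)
Compute 8591 - 4247 = 4344
Convert 4344 (decimal) → 4344 = 4×1000 + 3×100 + 44 → four thousand three hundred forty-four (English words)
four thousand three hundred forty-four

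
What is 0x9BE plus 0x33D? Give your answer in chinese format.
Convert 0x9BE (hexadecimal) → 9×256 + 11×16 + 14 = 2494 (decimal)
Convert 0x33D (hexadecimal) → 3×256 + 3×16 + 13 = 829 (decimal)
Compute 2494 + 829 = 3323
Convert 3323 (decimal) → 3323 = 3×1000 + 3×100 + 2×10 + 3 → 三千三百二十三 (Chinese numeral)
三千三百二十三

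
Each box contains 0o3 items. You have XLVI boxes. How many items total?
Convert 0o3 (octal) → 3 (decimal)
Convert XLVI (Roman numeral) → 40 + 5 + 1 = 46 (decimal)
Compute 3 × 46 = 138
138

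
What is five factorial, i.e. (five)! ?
Convert five (English words) → 5 (decimal)
Compute 5! = 120
120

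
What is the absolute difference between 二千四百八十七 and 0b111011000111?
Convert 二千四百八十七 (Chinese numeral) → 2×1000 + 4×100 + 8×10 + 7 = 2487 (decimal)
Convert 0b111011000111 (binary) → 2048 + 1024 + 512 + 128 + 64 + 4 + 2 + 1 = 3783 (decimal)
Compute |2487 - 3783| = 1296
1296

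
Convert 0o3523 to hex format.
Convert 0o3523 (octal) → 3×512 + 5×64 + 2×8 + 3 = 1875 (decimal)
Convert 1875 (decimal) → 1875 = 7×256 + 5×16 + 3 → 0x753 (hexadecimal)
0x753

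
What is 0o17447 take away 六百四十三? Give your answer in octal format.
Convert 0o17447 (octal) → 1×4096 + 7×512 + 4×64 + 4×8 + 7 = 7975 (decimal)
Convert 六百四十三 (Chinese numeral) → 6×100 + 4×10 + 3 = 643 (decimal)
Compute 7975 - 643 = 7332
Convert 7332 (decimal) → 7332 = 1×4096 + 6×512 + 2×64 + 4×8 + 4 → 0o16244 (octal)
0o16244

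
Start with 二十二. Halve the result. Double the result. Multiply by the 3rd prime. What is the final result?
Convert 二十二 (Chinese numeral) → 2×10 + 2 = 22 (decimal)
Start: 22
22 ÷ 2 = 11
11 × 2 = 22
Convert the 3rd prime (prime index) → 5 (decimal)
22 × 5 = 110
110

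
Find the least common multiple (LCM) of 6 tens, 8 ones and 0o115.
Convert 6 tens, 8 ones (place-value notation) → 6×10 + 8 = 68 (decimal)
Convert 0o115 (octal) → 1×64 + 1×8 + 5 = 77 (decimal)
Compute lcm(68, 77) = 5236
5236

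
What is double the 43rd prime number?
The 43rd prime number = 191
Compute 191 × 2 = 382
382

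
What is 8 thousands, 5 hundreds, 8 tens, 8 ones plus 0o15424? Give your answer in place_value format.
Convert 8 thousands, 5 hundreds, 8 tens, 8 ones (place-value notation) → 8×1000 + 5×100 + 8×10 + 8 = 8588 (decimal)
Convert 0o15424 (octal) → 1×4096 + 5×512 + 4×64 + 2×8 + 4 = 6932 (decimal)
Compute 8588 + 6932 = 15520
Convert 15520 (decimal) → 15520 = 15×1000 + 5×100 + 2×10 → 15 thousands, 5 hundreds, 2 tens (place-value notation)
15 thousands, 5 hundreds, 2 tens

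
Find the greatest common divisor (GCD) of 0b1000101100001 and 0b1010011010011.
Convert 0b1000101100001 (binary) → 4096 + 256 + 64 + 32 + 1 = 4449 (decimal)
Convert 0b1010011010011 (binary) → 4096 + 1024 + 128 + 64 + 16 + 2 + 1 = 5331 (decimal)
Compute gcd(4449, 5331) = 3
3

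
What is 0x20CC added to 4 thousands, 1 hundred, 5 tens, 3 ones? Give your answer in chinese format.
Convert 0x20CC (hexadecimal) → 2×4096 + 12×16 + 12 = 8396 (decimal)
Convert 4 thousands, 1 hundred, 5 tens, 3 ones (place-value notation) → 4×1000 + 1×100 + 5×10 + 3 = 4153 (decimal)
Compute 8396 + 4153 = 12549
Convert 12549 (decimal) → 12549 = 1×10000 + 2×1000 + 5×100 + 4×10 + 9 → 一万二千五百四十九 (Chinese numeral)
一万二千五百四十九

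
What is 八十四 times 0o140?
Convert 八十四 (Chinese numeral) → 8×10 + 4 = 84 (decimal)
Convert 0o140 (octal) → 1×64 + 4×8 = 96 (decimal)
Compute 84 × 96 = 8064
8064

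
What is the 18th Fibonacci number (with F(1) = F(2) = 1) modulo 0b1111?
Convert the 18th Fibonacci number (with F(1) = F(2) = 1) (Fibonacci index) → 2584 (decimal)
Convert 0b1111 (binary) → 8 + 4 + 2 + 1 = 15 (decimal)
Compute 2584 mod 15 = 4
4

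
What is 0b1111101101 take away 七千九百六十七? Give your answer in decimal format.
Convert 0b1111101101 (binary) → 512 + 256 + 128 + 64 + 32 + 8 + 4 + 1 = 1005 (decimal)
Convert 七千九百六十七 (Chinese numeral) → 7×1000 + 9×100 + 6×10 + 7 = 7967 (decimal)
Compute 1005 - 7967 = -6962
-6962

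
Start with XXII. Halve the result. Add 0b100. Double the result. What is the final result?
Convert XXII (Roman numeral) → 10 + 10 + 1 + 1 = 22 (decimal)
Start: 22
22 ÷ 2 = 11
Convert 0b100 (binary) → 4 (decimal)
11 + 4 = 15
15 × 2 = 30
30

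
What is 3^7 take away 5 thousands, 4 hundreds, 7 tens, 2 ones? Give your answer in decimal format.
Convert 3^7 (power) → 2187 (decimal)
Convert 5 thousands, 4 hundreds, 7 tens, 2 ones (place-value notation) → 5×1000 + 4×100 + 7×10 + 2 = 5472 (decimal)
Compute 2187 - 5472 = -3285
-3285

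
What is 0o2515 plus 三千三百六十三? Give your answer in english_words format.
Convert 0o2515 (octal) → 2×512 + 5×64 + 1×8 + 5 = 1357 (decimal)
Convert 三千三百六十三 (Chinese numeral) → 3×1000 + 3×100 + 6×10 + 3 = 3363 (decimal)
Compute 1357 + 3363 = 4720
Convert 4720 (decimal) → 4720 = 4×1000 + 7×100 + 20 → four thousand seven hundred twenty (English words)
four thousand seven hundred twenty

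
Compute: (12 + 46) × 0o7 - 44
Convert 0o7 (octal) → 7 (decimal)
Expression in decimal: (12 + 46) × 7 - 44
Parentheses first: 12 + 46 = 58
Multiply: 58 × 7 = 406
Subtract: 406 - 44 = 362
362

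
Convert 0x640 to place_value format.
Convert 0x640 (hexadecimal) → 6×256 + 4×16 = 1600 (decimal)
Convert 1600 (decimal) → 1600 = 1×1000 + 6×100 → 1 thousand, 6 hundreds (place-value notation)
1 thousand, 6 hundreds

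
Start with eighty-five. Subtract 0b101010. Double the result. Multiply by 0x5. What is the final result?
Convert eighty-five (English words) → 85 (decimal)
Start: 85
Convert 0b101010 (binary) → 32 + 8 + 2 = 42 (decimal)
85 - 42 = 43
43 × 2 = 86
Convert 0x5 (hexadecimal) → 5 (decimal)
86 × 5 = 430
430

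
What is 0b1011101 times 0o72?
Convert 0b1011101 (binary) → 64 + 16 + 8 + 4 + 1 = 93 (decimal)
Convert 0o72 (octal) → 7×8 + 2 = 58 (decimal)
Compute 93 × 58 = 5394
5394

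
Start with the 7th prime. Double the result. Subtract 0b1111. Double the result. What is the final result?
Convert the 7th prime (prime index) → 17 (decimal)
Start: 17
17 × 2 = 34
Convert 0b1111 (binary) → 8 + 4 + 2 + 1 = 15 (decimal)
34 - 15 = 19
19 × 2 = 38
38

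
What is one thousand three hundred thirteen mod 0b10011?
Convert one thousand three hundred thirteen (English words) → 1×1000 + 3×100 + 13 = 1313 (decimal)
Convert 0b10011 (binary) → 16 + 2 + 1 = 19 (decimal)
Compute 1313 mod 19 = 2
2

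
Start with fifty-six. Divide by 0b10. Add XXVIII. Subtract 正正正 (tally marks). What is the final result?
Convert fifty-six (English words) → 56 (decimal)
Start: 56
Convert 0b10 (binary) → 2 (decimal)
56 ÷ 2 = 28
Convert XXVIII (Roman numeral) → 10 + 10 + 5 + 1 + 1 + 1 = 28 (decimal)
28 + 28 = 56
Convert 正正正 (tally marks) → 5 + 5 + 5 = 15 (decimal)
56 - 15 = 41
41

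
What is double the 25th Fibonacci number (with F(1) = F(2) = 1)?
The 25th Fibonacci number (with F(1) = F(2) = 1) = 75025
Compute 75025 × 2 = 150050
150050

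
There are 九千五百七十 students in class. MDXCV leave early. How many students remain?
Convert 九千五百七十 (Chinese numeral) → 9×1000 + 5×100 + 7×10 = 9570 (decimal)
Convert MDXCV (Roman numeral) → 1000 + 500 + 90 + 5 = 1595 (decimal)
Compute 9570 - 1595 = 7975
7975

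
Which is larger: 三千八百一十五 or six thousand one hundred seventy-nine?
Convert 三千八百一十五 (Chinese numeral) → 3×1000 + 8×100 + 1×10 + 5 = 3815 (decimal)
Convert six thousand one hundred seventy-nine (English words) → 6×1000 + 1×100 + 79 = 6179 (decimal)
Compare 3815 vs 6179: larger = 6179
6179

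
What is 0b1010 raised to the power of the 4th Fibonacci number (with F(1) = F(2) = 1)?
Convert 0b1010 (binary) → 8 + 2 = 10 (decimal)
Convert the 4th Fibonacci number (with F(1) = F(2) = 1) (Fibonacci index) → 1, 1, 2, 3 → 3 (decimal)
Compute 10 ^ 3 = 1000
1000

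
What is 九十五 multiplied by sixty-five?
Convert 九十五 (Chinese numeral) → 9×10 + 5 = 95 (decimal)
Convert sixty-five (English words) → 65 (decimal)
Compute 95 × 65 = 6175
6175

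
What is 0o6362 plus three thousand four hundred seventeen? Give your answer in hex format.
Convert 0o6362 (octal) → 6×512 + 3×64 + 6×8 + 2 = 3314 (decimal)
Convert three thousand four hundred seventeen (English words) → 3×1000 + 4×100 + 17 = 3417 (decimal)
Compute 3314 + 3417 = 6731
Convert 6731 (decimal) → 6731 = 1×4096 + 10×256 + 4×16 + 11 → 0x1A4B (hexadecimal)
0x1A4B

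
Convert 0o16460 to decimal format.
Convert 0o16460 (octal) → 1×4096 + 6×512 + 4×64 + 6×8 = 7472 (decimal)
7472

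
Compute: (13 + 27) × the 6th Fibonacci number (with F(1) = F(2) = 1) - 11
Convert the 6th Fibonacci number (with F(1) = F(2) = 1) (Fibonacci index) → 1, 1, 2, 3, 5, 8 → 8 (decimal)
Expression in decimal: (13 + 27) × 8 - 11
Parentheses first: 13 + 27 = 40
Multiply: 40 × 8 = 320
Subtract: 320 - 11 = 309
309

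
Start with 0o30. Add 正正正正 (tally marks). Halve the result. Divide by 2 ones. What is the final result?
Convert 0o30 (octal) → 3×8 = 24 (decimal)
Start: 24
Convert 正正正正 (tally marks) → 5 + 5 + 5 + 5 = 20 (decimal)
24 + 20 = 44
44 ÷ 2 = 22
Convert 2 ones (place-value notation) → 2 (decimal)
22 ÷ 2 = 11
11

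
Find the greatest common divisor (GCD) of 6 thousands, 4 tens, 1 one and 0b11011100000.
Convert 6 thousands, 4 tens, 1 one (place-value notation) → 6×1000 + 4×10 + 1 = 6041 (decimal)
Convert 0b11011100000 (binary) → 1024 + 512 + 128 + 64 + 32 = 1760 (decimal)
Compute gcd(6041, 1760) = 1
1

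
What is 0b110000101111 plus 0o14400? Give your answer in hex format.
Convert 0b110000101111 (binary) → 2048 + 1024 + 32 + 8 + 4 + 2 + 1 = 3119 (decimal)
Convert 0o14400 (octal) → 1×4096 + 4×512 + 4×64 = 6400 (decimal)
Compute 3119 + 6400 = 9519
Convert 9519 (decimal) → 9519 = 2×4096 + 5×256 + 2×16 + 15 → 0x252F (hexadecimal)
0x252F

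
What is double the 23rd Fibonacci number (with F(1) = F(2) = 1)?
The 23rd Fibonacci number (with F(1) = F(2) = 1) = 28657
Compute 28657 × 2 = 57314
57314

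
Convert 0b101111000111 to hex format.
Convert 0b101111000111 (binary) → 2048 + 512 + 256 + 128 + 64 + 4 + 2 + 1 = 3015 (decimal)
Convert 3015 (decimal) → 3015 = 11×256 + 12×16 + 7 → 0xBC7 (hexadecimal)
0xBC7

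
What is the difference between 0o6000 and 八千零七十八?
Convert 0o6000 (octal) → 6×512 = 3072 (decimal)
Convert 八千零七十八 (Chinese numeral) → 8×1000 + 7×10 + 8 = 8078 (decimal)
Difference: |3072 - 8078| = 5006
5006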